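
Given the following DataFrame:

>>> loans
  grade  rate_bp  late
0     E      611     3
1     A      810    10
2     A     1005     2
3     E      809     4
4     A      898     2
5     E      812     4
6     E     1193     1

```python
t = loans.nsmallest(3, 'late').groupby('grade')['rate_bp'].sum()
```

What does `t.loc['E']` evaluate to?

take 3 rows with smallest late:
  grade  rate_bp  late
6     E     1193     1
2     A     1005     2
4     A      898     2
group by grade, sum of rate_bp:
grade
A    1903
E    1193
Name: rate_bp, dtype: int64
Then the value at index 'E': 1193

1193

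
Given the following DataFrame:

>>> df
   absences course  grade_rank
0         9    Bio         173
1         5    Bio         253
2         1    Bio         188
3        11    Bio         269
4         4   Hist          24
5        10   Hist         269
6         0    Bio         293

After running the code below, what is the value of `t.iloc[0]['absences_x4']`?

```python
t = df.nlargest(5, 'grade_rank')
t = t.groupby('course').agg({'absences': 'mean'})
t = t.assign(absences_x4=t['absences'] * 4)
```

17.0

take 5 rows with largest grade_rank:
   absences course  grade_rank
6         0    Bio         293
3        11    Bio         269
5        10   Hist         269
1         5    Bio         253
2         1    Bio         188
group by course, mean of absences:
        absences
course          
Bio         4.25
Hist       10.00
add column absences_x4 = t['absences'] * 4:
        absences  absences_x4
course                       
Bio         4.25         17.0
Hist       10.00         40.0
value at position 0, column 'absences_x4' → 17.0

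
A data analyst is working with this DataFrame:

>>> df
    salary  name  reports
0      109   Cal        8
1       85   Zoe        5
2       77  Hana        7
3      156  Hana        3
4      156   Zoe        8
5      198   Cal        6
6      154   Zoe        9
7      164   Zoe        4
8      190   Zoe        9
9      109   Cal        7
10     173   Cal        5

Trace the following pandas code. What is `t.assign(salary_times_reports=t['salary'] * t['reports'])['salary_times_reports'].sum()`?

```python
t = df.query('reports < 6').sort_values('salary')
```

filter rows where reports < 6:
    salary  name  reports
1       85   Zoe        5
3      156  Hana        3
7      164   Zoe        4
10     173   Cal        5
sort by salary:
    salary  name  reports
1       85   Zoe        5
3      156  Hana        3
7      164   Zoe        4
10     173   Cal        5
add column salary_times_reports = t['salary'] * t['reports']:
    salary  name  reports  salary_times_reports
1       85   Zoe        5                   425
3      156  Hana        3                   468
7      164   Zoe        4                   656
10     173   Cal        5                   865
sum of column 'salary_times_reports' → 2414

2414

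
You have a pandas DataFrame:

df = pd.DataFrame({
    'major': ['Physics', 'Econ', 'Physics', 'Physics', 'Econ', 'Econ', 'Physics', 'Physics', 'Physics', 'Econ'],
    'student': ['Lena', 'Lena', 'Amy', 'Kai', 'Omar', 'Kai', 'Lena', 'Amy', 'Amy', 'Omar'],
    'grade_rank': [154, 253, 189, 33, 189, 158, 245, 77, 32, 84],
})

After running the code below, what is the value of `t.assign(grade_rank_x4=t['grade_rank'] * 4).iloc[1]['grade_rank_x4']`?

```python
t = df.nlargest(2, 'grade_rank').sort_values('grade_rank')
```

take 2 rows with largest grade_rank:
     major student  grade_rank
1     Econ    Lena         253
6  Physics    Lena         245
sort by grade_rank:
     major student  grade_rank
6  Physics    Lena         245
1     Econ    Lena         253
add column grade_rank_x4 = t['grade_rank'] * 4:
     major student  grade_rank  grade_rank_x4
6  Physics    Lena         245            980
1     Econ    Lena         253           1012
So iloc[1]['grade_rank_x4'] = 1012.

1012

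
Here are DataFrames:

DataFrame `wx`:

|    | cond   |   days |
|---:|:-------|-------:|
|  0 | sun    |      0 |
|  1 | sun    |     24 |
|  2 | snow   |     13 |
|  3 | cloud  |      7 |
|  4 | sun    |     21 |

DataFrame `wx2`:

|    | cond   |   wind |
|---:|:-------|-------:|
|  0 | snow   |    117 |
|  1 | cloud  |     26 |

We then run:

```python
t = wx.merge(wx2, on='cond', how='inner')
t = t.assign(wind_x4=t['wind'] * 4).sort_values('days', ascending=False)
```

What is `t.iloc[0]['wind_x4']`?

merge on 'cond' (how='inner') → 2 rows:
    cond  days  wind
0   snow    13   117
1  cloud     7    26
add column wind_x4 = t['wind'] * 4:
    cond  days  wind  wind_x4
0   snow    13   117      468
1  cloud     7    26      104
sort by days descending:
    cond  days  wind  wind_x4
0   snow    13   117      468
1  cloud     7    26      104
Then the value at position 0, column 'wind_x4': 468

468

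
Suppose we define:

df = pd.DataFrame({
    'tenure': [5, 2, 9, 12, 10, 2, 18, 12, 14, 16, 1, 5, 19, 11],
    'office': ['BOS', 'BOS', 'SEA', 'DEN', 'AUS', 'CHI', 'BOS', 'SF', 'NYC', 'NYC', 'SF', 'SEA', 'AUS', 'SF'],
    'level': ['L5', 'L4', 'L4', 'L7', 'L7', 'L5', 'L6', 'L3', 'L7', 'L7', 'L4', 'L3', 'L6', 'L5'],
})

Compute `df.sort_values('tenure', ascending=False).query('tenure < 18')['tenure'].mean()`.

8.25

sort by tenure descending:
    tenure office level
12      19    AUS    L6
6       18    BOS    L6
9       16    NYC    L7
8       14    NYC    L7
3       12    DEN    L7
7       12     SF    L3
13      11     SF    L5
4       10    AUS    L7
2        9    SEA    L4
0        5    BOS    L5
11       5    SEA    L3
1        2    BOS    L4
5        2    CHI    L5
10       1     SF    L4
filter rows where tenure < 18:
    tenure office level
9       16    NYC    L7
8       14    NYC    L7
3       12    DEN    L7
7       12     SF    L3
13      11     SF    L5
4       10    AUS    L7
2        9    SEA    L4
0        5    BOS    L5
11       5    SEA    L3
1        2    BOS    L4
5        2    CHI    L5
10       1     SF    L4
mean of column 'tenure' → 8.25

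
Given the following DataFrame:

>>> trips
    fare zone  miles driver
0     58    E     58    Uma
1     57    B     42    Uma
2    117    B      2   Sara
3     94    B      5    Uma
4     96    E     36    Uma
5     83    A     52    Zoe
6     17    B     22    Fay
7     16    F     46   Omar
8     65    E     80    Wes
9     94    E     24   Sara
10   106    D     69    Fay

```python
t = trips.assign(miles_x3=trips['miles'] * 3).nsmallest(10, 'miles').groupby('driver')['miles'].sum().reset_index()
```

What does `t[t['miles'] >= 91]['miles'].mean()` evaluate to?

116.0

add column miles_x3 = trips['miles'] * 3:
    fare zone  miles driver  miles_x3
0     58    E     58    Uma       174
1     57    B     42    Uma       126
2    117    B      2   Sara         6
3     94    B      5    Uma        15
4     96    E     36    Uma       108
5     83    A     52    Zoe       156
6     17    B     22    Fay        66
7     16    F     46   Omar       138
8     65    E     80    Wes       240
9     94    E     24   Sara        72
10   106    D     69    Fay       207
take 10 rows with smallest miles:
    fare zone  miles driver  miles_x3
2    117    B      2   Sara         6
3     94    B      5    Uma        15
6     17    B     22    Fay        66
9     94    E     24   Sara        72
4     96    E     36    Uma       108
1     57    B     42    Uma       126
7     16    F     46   Omar       138
5     83    A     52    Zoe       156
0     58    E     58    Uma       174
10   106    D     69    Fay       207
group by driver, sum of miles:
driver
Fay      91
Omar     46
Sara     26
Uma     141
Zoe      52
Name: miles, dtype: int64
reset_index():
  driver  miles
0    Fay     91
1   Omar     46
2   Sara     26
3    Uma    141
4    Zoe     52
filter rows where miles >= 91:
  driver  miles
0    Fay     91
3    Uma    141
Then the mean of column 'miles': 116.0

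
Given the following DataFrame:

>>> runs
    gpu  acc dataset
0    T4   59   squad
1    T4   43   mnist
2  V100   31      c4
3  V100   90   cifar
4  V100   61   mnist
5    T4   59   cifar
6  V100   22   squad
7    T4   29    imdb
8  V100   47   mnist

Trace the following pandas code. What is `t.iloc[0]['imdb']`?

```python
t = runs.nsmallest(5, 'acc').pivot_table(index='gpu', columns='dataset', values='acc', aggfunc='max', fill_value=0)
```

29

take 5 rows with smallest acc:
    gpu  acc dataset
6  V100   22   squad
7    T4   29    imdb
2  V100   31      c4
1    T4   43   mnist
8  V100   47   mnist
pivot: rows=gpu, cols=dataset, max(acc):
dataset  c4  imdb  mnist  squad
gpu                            
T4        0    29     43      0
V100     31     0     47     22
So iloc[0]['imdb'] = 29.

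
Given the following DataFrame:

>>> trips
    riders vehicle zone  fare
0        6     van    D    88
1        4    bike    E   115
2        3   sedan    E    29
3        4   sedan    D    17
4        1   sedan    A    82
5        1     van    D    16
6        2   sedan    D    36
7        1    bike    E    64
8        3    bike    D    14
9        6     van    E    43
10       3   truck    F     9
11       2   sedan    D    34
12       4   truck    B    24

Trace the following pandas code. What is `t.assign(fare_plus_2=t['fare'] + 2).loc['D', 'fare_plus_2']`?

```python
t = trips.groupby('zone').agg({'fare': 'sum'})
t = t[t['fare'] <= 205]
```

group by zone, sum of fare:
      fare
zone      
A       82
B       24
D      205
E      251
F        9
filter rows where fare <= 205:
      fare
zone      
A       82
B       24
D      205
F        9
add column fare_plus_2 = t['fare'] + 2:
      fare  fare_plus_2
zone                   
A       82           84
B       24           26
D      205          207
F        9           11

207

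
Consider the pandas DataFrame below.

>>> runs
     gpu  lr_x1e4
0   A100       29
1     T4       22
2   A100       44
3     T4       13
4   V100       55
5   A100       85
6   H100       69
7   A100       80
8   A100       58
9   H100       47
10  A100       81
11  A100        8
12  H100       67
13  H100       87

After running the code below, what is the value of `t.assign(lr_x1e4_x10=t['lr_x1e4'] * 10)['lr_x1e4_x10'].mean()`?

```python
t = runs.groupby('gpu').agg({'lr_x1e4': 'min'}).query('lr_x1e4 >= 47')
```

group by gpu, min of lr_x1e4:
      lr_x1e4
gpu          
A100        8
H100       47
T4         13
V100       55
filter rows where lr_x1e4 >= 47:
      lr_x1e4
gpu          
H100       47
V100       55
add column lr_x1e4_x10 = t['lr_x1e4'] * 10:
      lr_x1e4  lr_x1e4_x10
gpu                       
H100       47          470
V100       55          550

510.0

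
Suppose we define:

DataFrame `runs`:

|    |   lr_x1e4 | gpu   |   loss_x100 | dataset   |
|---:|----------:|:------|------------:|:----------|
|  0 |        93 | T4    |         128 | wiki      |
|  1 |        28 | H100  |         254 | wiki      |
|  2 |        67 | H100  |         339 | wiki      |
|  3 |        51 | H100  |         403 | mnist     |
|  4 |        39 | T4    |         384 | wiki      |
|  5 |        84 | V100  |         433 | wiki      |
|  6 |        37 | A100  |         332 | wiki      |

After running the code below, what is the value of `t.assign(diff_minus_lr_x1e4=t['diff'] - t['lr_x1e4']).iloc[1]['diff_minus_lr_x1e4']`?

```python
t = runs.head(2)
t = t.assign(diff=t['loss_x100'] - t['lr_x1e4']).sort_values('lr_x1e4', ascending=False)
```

take first 2 rows:
   lr_x1e4   gpu  loss_x100 dataset
0       93    T4        128    wiki
1       28  H100        254    wiki
add column diff = t['loss_x100'] - t['lr_x1e4']:
   lr_x1e4   gpu  loss_x100 dataset  diff
0       93    T4        128    wiki    35
1       28  H100        254    wiki   226
sort by lr_x1e4 descending:
   lr_x1e4   gpu  loss_x100 dataset  diff
0       93    T4        128    wiki    35
1       28  H100        254    wiki   226
add column diff_minus_lr_x1e4 = t['diff'] - t['lr_x1e4']:
   lr_x1e4   gpu  loss_x100 dataset  diff  diff_minus_lr_x1e4
0       93    T4        128    wiki    35                 -58
1       28  H100        254    wiki   226                 198
value at position 1, column 'diff_minus_lr_x1e4' → 198

198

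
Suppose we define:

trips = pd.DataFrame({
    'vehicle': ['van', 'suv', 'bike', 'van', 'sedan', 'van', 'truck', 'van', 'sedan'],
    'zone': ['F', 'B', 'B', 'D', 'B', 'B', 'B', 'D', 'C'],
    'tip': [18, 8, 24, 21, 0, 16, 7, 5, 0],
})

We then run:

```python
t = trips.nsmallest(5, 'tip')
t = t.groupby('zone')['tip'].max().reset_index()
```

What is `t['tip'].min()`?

take 5 rows with smallest tip:
  vehicle zone  tip
4   sedan    B    0
8   sedan    C    0
7     van    D    5
6   truck    B    7
1     suv    B    8
group by zone, max of tip:
zone
B    8
C    0
D    5
Name: tip, dtype: int64
reset_index():
  zone  tip
0    B    8
1    C    0
2    D    5
The min of column 'tip' is 0.

0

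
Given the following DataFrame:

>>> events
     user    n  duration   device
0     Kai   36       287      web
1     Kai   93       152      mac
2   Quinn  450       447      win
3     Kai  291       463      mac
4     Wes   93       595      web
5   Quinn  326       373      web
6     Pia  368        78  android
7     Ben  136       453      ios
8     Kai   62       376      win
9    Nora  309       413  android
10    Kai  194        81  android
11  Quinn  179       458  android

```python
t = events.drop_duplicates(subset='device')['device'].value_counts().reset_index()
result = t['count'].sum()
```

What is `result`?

5

drop duplicate device (keep=first):
    user    n  duration   device
0    Kai   36       287      web
1    Kai   93       152      mac
2  Quinn  450       447      win
6    Pia  368        78  android
7    Ben  136       453      ios
value_counts of device:
device
web        1
mac        1
win        1
android    1
ios        1
Name: count, dtype: int64
reset_index():
    device  count
0      web      1
1      mac      1
2      win      1
3  android      1
4      ios      1
Finally, sum of column 'count' = 5.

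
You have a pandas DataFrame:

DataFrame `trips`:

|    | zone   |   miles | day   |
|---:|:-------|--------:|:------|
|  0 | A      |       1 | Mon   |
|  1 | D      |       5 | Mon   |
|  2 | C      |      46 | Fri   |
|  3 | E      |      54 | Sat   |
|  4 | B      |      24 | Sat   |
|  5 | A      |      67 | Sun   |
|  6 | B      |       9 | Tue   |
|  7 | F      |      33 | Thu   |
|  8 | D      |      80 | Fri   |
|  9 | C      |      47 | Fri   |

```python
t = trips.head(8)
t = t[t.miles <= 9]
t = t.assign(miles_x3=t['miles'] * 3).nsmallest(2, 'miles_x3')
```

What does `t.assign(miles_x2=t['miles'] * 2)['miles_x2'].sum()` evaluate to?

take first 8 rows:
  zone  miles  day
0    A      1  Mon
1    D      5  Mon
2    C     46  Fri
3    E     54  Sat
4    B     24  Sat
5    A     67  Sun
6    B      9  Tue
7    F     33  Thu
filter rows where miles <= 9:
  zone  miles  day
0    A      1  Mon
1    D      5  Mon
6    B      9  Tue
add column miles_x3 = t['miles'] * 3:
  zone  miles  day  miles_x3
0    A      1  Mon         3
1    D      5  Mon        15
6    B      9  Tue        27
take 2 rows with smallest miles_x3:
  zone  miles  day  miles_x3
0    A      1  Mon         3
1    D      5  Mon        15
add column miles_x2 = t['miles'] * 2:
  zone  miles  day  miles_x3  miles_x2
0    A      1  Mon         3         2
1    D      5  Mon        15        10

12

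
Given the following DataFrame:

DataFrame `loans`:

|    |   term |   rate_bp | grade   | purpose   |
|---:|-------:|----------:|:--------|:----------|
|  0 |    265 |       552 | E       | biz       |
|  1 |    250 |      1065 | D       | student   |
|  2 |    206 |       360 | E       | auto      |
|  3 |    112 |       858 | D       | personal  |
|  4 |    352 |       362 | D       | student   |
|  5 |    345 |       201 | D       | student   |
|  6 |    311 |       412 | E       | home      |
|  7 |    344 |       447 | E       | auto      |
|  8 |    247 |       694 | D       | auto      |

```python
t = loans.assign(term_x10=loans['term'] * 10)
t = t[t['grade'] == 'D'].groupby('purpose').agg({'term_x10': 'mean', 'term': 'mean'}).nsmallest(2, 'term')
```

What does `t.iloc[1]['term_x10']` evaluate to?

2470.0

add column term_x10 = loans['term'] * 10:
   term  rate_bp grade   purpose  term_x10
0   265      552     E       biz      2650
1   250     1065     D   student      2500
2   206      360     E      auto      2060
3   112      858     D  personal      1120
4   352      362     D   student      3520
5   345      201     D   student      3450
6   311      412     E      home      3110
7   344      447     E      auto      3440
8   247      694     D      auto      2470
filter rows where grade == 'D':
   term  rate_bp grade   purpose  term_x10
1   250     1065     D   student      2500
3   112      858     D  personal      1120
4   352      362     D   student      3520
5   345      201     D   student      3450
8   247      694     D      auto      2470
group by purpose: mean(term_x10), mean(term):
             term_x10        term
purpose                          
auto      2470.000000  247.000000
personal  1120.000000  112.000000
student   3156.666667  315.666667
take 2 rows with smallest term:
          term_x10   term
purpose                  
personal    1120.0  112.0
auto        2470.0  247.0
value at position 1, column 'term_x10' → 2470.0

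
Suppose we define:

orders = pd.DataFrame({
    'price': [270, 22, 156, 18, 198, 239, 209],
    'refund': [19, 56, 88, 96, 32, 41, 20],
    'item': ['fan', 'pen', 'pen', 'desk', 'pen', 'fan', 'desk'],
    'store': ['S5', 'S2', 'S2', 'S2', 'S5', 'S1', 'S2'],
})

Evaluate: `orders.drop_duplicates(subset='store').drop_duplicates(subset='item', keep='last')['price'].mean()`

130.5

drop duplicate store (keep=first):
   price  refund item store
0    270      19  fan    S5
1     22      56  pen    S2
5    239      41  fan    S1
drop duplicate item (keep=last):
   price  refund item store
1     22      56  pen    S2
5    239      41  fan    S1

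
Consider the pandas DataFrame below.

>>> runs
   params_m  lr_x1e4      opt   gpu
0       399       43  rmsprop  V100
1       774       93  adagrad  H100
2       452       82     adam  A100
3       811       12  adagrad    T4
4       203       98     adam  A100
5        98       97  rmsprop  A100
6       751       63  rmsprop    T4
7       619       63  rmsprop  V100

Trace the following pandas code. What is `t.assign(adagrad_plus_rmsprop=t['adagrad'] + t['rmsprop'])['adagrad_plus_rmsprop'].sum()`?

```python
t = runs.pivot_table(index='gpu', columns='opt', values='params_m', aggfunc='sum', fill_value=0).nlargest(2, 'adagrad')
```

pivot: rows=gpu, cols=opt, sum(params_m):
opt   adagrad  adam  rmsprop
gpu                         
A100        0   655       98
H100      774     0        0
T4        811     0      751
V100        0     0     1018
take 2 rows with largest adagrad:
opt   adagrad  adam  rmsprop
gpu                         
T4        811     0      751
H100      774     0        0
add column adagrad_plus_rmsprop = t['adagrad'] + t['rmsprop']:
opt   adagrad  adam  rmsprop  adagrad_plus_rmsprop
gpu                                               
T4        811     0      751                  1562
H100      774     0        0                   774
Hence 2336.

2336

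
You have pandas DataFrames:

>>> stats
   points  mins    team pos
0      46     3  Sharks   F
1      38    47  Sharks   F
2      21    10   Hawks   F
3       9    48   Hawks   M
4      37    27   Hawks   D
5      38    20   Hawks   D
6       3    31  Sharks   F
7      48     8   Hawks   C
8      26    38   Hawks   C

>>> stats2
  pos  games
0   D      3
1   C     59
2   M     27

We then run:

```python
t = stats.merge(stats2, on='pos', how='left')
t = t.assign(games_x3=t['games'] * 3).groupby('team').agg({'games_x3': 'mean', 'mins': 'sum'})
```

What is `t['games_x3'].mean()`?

merge on 'pos' (how='left') → 9 rows:
   points  mins    team pos  games
0      46     3  Sharks   F    NaN
1      38    47  Sharks   F    NaN
2      21    10   Hawks   F    NaN
3       9    48   Hawks   M   27.0
4      37    27   Hawks   D    3.0
5      38    20   Hawks   D    3.0
6       3    31  Sharks   F    NaN
7      48     8   Hawks   C   59.0
8      26    38   Hawks   C   59.0
add column games_x3 = t['games'] * 3:
   points  mins    team pos  games  games_x3
0      46     3  Sharks   F    NaN       NaN
1      38    47  Sharks   F    NaN       NaN
2      21    10   Hawks   F    NaN       NaN
3       9    48   Hawks   M   27.0      81.0
4      37    27   Hawks   D    3.0       9.0
5      38    20   Hawks   D    3.0       9.0
6       3    31  Sharks   F    NaN       NaN
7      48     8   Hawks   C   59.0     177.0
8      26    38   Hawks   C   59.0     177.0
group by team: mean(games_x3), sum(mins):
        games_x3  mins
team                  
Hawks       90.6   151
Sharks       NaN    81
Hence 90.6.

90.6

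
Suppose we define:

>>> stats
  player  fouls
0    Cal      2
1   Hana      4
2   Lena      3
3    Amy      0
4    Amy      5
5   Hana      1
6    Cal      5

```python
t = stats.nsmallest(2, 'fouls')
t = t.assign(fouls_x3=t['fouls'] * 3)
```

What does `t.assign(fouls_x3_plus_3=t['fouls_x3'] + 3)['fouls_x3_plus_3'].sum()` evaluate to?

9

take 2 rows with smallest fouls:
  player  fouls
3    Amy      0
5   Hana      1
add column fouls_x3 = t['fouls'] * 3:
  player  fouls  fouls_x3
3    Amy      0         0
5   Hana      1         3
add column fouls_x3_plus_3 = t['fouls_x3'] + 3:
  player  fouls  fouls_x3  fouls_x3_plus_3
3    Amy      0         0                3
5   Hana      1         3                6
Hence 9.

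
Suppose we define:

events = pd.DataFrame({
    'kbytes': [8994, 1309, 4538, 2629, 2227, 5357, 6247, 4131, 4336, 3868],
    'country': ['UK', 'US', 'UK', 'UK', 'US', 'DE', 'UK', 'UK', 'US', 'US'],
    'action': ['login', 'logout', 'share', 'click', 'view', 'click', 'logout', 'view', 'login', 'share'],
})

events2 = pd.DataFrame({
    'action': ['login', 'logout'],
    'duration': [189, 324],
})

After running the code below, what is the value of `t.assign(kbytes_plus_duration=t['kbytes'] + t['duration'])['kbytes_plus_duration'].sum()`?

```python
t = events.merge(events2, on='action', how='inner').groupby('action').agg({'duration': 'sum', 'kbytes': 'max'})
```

16267

merge on 'action' (how='inner') → 4 rows:
   kbytes country  action  duration
0    8994      UK   login       189
1    1309      US  logout       324
2    6247      UK  logout       324
3    4336      US   login       189
group by action: sum(duration), max(kbytes):
        duration  kbytes
action                  
login        378    8994
logout       648    6247
add column kbytes_plus_duration = t['kbytes'] + t['duration']:
        duration  kbytes  kbytes_plus_duration
action                                        
login        378    8994                  9372
logout       648    6247                  6895
Finally, sum of column 'kbytes_plus_duration' = 16267.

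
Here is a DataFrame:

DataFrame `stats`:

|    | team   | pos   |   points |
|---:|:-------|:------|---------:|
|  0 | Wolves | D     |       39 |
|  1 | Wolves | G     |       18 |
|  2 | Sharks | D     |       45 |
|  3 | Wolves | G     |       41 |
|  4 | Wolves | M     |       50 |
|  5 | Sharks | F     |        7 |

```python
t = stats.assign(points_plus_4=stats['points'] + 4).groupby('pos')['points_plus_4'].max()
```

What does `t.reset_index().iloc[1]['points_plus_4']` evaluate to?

11

add column points_plus_4 = stats['points'] + 4:
     team pos  points  points_plus_4
0  Wolves   D      39             43
1  Wolves   G      18             22
2  Sharks   D      45             49
3  Wolves   G      41             45
4  Wolves   M      50             54
5  Sharks   F       7             11
group by pos, max of points_plus_4:
pos
D    49
F    11
G    45
M    54
Name: points_plus_4, dtype: int64
reset_index():
  pos  points_plus_4
0   D             49
1   F             11
2   G             45
3   M             54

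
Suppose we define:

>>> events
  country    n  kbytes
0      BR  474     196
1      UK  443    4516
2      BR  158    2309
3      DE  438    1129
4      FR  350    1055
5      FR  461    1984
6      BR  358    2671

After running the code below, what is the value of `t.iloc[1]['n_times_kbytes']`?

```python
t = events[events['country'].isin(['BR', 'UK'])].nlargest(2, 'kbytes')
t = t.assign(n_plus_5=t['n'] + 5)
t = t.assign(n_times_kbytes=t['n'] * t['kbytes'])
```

956218

filter rows where country in ['BR', 'UK']:
  country    n  kbytes
0      BR  474     196
1      UK  443    4516
2      BR  158    2309
6      BR  358    2671
take 2 rows with largest kbytes:
  country    n  kbytes
1      UK  443    4516
6      BR  358    2671
add column n_plus_5 = t['n'] + 5:
  country    n  kbytes  n_plus_5
1      UK  443    4516       448
6      BR  358    2671       363
add column n_times_kbytes = t['n'] * t['kbytes']:
  country    n  kbytes  n_plus_5  n_times_kbytes
1      UK  443    4516       448         2000588
6      BR  358    2671       363          956218
Then the value at position 1, column 'n_times_kbytes': 956218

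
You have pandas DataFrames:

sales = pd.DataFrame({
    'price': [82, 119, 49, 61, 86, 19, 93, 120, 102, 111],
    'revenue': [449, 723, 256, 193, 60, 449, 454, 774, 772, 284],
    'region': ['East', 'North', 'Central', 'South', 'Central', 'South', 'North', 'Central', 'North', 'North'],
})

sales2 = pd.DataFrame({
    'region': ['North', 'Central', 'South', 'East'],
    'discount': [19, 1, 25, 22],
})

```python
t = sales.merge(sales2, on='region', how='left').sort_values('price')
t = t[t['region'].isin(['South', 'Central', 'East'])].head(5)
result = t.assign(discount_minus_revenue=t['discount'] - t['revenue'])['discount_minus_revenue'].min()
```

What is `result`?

merge on 'region' (how='left') → 10 rows:
   price  revenue   region  discount
0     82      449     East        22
1    119      723    North        19
2     49      256  Central         1
3     61      193    South        25
4     86       60  Central         1
5     19      449    South        25
6     93      454    North        19
7    120      774  Central         1
8    102      772    North        19
9    111      284    North        19
sort by price:
   price  revenue   region  discount
5     19      449    South        25
2     49      256  Central         1
3     61      193    South        25
0     82      449     East        22
4     86       60  Central         1
6     93      454    North        19
8    102      772    North        19
9    111      284    North        19
1    119      723    North        19
7    120      774  Central         1
filter rows where region in ['South', 'Central', 'East']:
   price  revenue   region  discount
5     19      449    South        25
2     49      256  Central         1
3     61      193    South        25
0     82      449     East        22
4     86       60  Central         1
7    120      774  Central         1
take first 5 rows:
   price  revenue   region  discount
5     19      449    South        25
2     49      256  Central         1
3     61      193    South        25
0     82      449     East        22
4     86       60  Central         1
add column discount_minus_revenue = t['discount'] - t['revenue']:
   price  revenue   region  discount  discount_minus_revenue
5     19      449    South        25                    -424
2     49      256  Central         1                    -255
3     61      193    South        25                    -168
0     82      449     East        22                    -427
4     86       60  Central         1                     -59
Reading off the min of column 'discount_minus_revenue', we get -427.

-427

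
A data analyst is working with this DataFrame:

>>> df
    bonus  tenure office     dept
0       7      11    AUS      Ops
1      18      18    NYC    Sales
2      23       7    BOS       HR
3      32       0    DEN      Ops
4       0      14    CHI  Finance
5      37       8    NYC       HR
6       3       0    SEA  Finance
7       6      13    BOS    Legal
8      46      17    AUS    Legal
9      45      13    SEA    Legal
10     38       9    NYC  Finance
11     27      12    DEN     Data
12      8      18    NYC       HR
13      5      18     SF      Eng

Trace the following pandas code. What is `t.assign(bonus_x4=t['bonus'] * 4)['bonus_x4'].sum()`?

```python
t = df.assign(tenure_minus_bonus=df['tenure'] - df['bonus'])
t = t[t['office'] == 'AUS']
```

212

add column tenure_minus_bonus = df['tenure'] - df['bonus']:
    bonus  tenure office     dept  tenure_minus_bonus
0       7      11    AUS      Ops                   4
1      18      18    NYC    Sales                   0
2      23       7    BOS       HR                 -16
3      32       0    DEN      Ops                 -32
4       0      14    CHI  Finance                  14
5      37       8    NYC       HR                 -29
6       3       0    SEA  Finance                  -3
7       6      13    BOS    Legal                   7
8      46      17    AUS    Legal                 -29
9      45      13    SEA    Legal                 -32
10     38       9    NYC  Finance                 -29
11     27      12    DEN     Data                 -15
12      8      18    NYC       HR                  10
13      5      18     SF      Eng                  13
filter rows where office == 'AUS':
   bonus  tenure office   dept  tenure_minus_bonus
0      7      11    AUS    Ops                   4
8     46      17    AUS  Legal                 -29
add column bonus_x4 = t['bonus'] * 4:
   bonus  tenure office   dept  tenure_minus_bonus  bonus_x4
0      7      11    AUS    Ops                   4        28
8     46      17    AUS  Legal                 -29       184
Then the sum of column 'bonus_x4': 212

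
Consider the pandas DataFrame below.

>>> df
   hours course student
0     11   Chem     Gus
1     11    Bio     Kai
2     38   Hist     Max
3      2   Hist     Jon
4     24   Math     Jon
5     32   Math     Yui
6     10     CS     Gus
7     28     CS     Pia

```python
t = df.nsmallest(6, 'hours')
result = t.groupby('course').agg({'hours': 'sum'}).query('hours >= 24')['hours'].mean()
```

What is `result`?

take 6 rows with smallest hours:
   hours course student
3      2   Hist     Jon
6     10     CS     Gus
0     11   Chem     Gus
1     11    Bio     Kai
4     24   Math     Jon
7     28     CS     Pia
group by course, sum of hours:
        hours
course       
Bio        11
CS         38
Chem       11
Hist        2
Math       24
filter rows where hours >= 24:
        hours
course       
CS         38
Math       24

31.0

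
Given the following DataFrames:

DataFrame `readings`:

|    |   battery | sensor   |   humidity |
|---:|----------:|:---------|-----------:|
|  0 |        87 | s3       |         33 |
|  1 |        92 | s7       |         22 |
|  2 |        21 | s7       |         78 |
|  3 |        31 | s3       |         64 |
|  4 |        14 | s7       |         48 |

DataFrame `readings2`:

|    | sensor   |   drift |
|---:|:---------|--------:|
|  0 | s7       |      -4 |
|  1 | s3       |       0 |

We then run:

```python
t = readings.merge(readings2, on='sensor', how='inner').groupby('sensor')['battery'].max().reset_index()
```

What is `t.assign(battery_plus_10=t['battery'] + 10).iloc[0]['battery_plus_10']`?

merge on 'sensor' (how='inner') → 5 rows:
   battery sensor  humidity  drift
0       87     s3        33      0
1       92     s7        22     -4
2       21     s7        78     -4
3       31     s3        64      0
4       14     s7        48     -4
group by sensor, max of battery:
sensor
s3    87
s7    92
Name: battery, dtype: int64
reset_index():
  sensor  battery
0     s3       87
1     s7       92
add column battery_plus_10 = t['battery'] + 10:
  sensor  battery  battery_plus_10
0     s3       87               97
1     s7       92              102
Taking the value at position 0, column 'battery_plus_10' gives 97.

97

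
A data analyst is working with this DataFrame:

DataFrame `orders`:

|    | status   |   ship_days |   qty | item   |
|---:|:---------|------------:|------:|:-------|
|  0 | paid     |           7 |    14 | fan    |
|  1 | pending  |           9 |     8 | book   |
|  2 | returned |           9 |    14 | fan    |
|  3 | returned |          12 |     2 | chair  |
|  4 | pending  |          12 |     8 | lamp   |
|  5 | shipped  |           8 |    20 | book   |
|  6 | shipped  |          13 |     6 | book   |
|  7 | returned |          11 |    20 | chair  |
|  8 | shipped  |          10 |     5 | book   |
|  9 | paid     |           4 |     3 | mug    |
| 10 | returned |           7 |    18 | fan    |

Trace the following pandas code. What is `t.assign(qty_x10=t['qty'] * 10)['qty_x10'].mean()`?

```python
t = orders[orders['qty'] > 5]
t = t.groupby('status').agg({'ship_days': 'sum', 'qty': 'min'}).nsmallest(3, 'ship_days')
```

filter rows where qty > 5:
      status  ship_days  qty   item
0       paid          7   14    fan
1    pending          9    8   book
2   returned          9   14    fan
4    pending         12    8   lamp
5    shipped          8   20   book
6    shipped         13    6   book
7   returned         11   20  chair
10  returned          7   18    fan
group by status: sum(ship_days), min(qty):
          ship_days  qty
status                  
paid              7   14
pending          21    8
returned         27   14
shipped          21    6
take 3 rows with smallest ship_days:
         ship_days  qty
status                 
paid             7   14
pending         21    8
shipped         21    6
add column qty_x10 = t['qty'] * 10:
         ship_days  qty  qty_x10
status                          
paid             7   14      140
pending         21    8       80
shipped         21    6       60

93.3333333333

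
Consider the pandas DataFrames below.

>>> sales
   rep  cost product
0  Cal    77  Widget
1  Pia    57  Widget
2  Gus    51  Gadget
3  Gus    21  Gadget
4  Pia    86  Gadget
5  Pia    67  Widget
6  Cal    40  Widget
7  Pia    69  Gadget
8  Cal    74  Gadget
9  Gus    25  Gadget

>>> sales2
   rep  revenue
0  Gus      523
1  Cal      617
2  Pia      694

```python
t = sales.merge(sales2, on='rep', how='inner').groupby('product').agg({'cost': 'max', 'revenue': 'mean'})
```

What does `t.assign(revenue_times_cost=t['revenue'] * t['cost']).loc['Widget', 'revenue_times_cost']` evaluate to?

merge on 'rep' (how='inner') → 10 rows:
   rep  cost product  revenue
0  Cal    77  Widget      617
1  Pia    57  Widget      694
2  Gus    51  Gadget      523
3  Gus    21  Gadget      523
4  Pia    86  Gadget      694
5  Pia    67  Widget      694
6  Cal    40  Widget      617
7  Pia    69  Gadget      694
8  Cal    74  Gadget      617
9  Gus    25  Gadget      523
group by product: max(cost), mean(revenue):
         cost     revenue
product                  
Gadget     86  595.666667
Widget     77  655.500000
add column revenue_times_cost = t['revenue'] * t['cost']:
         cost     revenue  revenue_times_cost
product                                      
Gadget     86  595.666667        51227.333333
Widget     77  655.500000        50473.500000
Finally, value at row 'Widget', column 'revenue_times_cost' = 50473.5.

50473.5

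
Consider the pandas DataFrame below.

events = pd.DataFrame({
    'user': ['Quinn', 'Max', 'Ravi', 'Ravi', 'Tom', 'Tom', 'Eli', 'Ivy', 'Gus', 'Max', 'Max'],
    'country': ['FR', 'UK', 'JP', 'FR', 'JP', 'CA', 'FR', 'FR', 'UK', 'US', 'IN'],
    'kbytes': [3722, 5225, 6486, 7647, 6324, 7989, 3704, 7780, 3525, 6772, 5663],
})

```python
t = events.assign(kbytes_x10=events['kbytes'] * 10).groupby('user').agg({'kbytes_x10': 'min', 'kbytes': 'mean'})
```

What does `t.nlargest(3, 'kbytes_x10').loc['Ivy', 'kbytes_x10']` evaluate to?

add column kbytes_x10 = events['kbytes'] * 10:
     user country  kbytes  kbytes_x10
0   Quinn      FR    3722       37220
1     Max      UK    5225       52250
2    Ravi      JP    6486       64860
3    Ravi      FR    7647       76470
4     Tom      JP    6324       63240
5     Tom      CA    7989       79890
6     Eli      FR    3704       37040
7     Ivy      FR    7780       77800
8     Gus      UK    3525       35250
9     Max      US    6772       67720
10    Max      IN    5663       56630
group by user: min(kbytes_x10), mean(kbytes):
       kbytes_x10       kbytes
user                          
Eli         37040  3704.000000
Gus         35250  3525.000000
Ivy         77800  7780.000000
Max         52250  5886.666667
Quinn       37220  3722.000000
Ravi        64860  7066.500000
Tom         63240  7156.500000
take 3 rows with largest kbytes_x10:
      kbytes_x10  kbytes
user                    
Ivy        77800  7780.0
Ravi       64860  7066.5
Tom        63240  7156.5
value at row 'Ivy', column 'kbytes_x10' → 77800

77800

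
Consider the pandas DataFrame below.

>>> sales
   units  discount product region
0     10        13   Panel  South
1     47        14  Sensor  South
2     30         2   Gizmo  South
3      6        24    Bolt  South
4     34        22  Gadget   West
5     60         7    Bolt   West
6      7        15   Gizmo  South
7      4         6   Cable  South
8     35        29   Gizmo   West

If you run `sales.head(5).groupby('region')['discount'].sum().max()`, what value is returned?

take first 5 rows:
   units  discount product region
0     10        13   Panel  South
1     47        14  Sensor  South
2     30         2   Gizmo  South
3      6        24    Bolt  South
4     34        22  Gadget   West
group by region, sum of discount:
region
South    53
West     22
Name: discount, dtype: int64

53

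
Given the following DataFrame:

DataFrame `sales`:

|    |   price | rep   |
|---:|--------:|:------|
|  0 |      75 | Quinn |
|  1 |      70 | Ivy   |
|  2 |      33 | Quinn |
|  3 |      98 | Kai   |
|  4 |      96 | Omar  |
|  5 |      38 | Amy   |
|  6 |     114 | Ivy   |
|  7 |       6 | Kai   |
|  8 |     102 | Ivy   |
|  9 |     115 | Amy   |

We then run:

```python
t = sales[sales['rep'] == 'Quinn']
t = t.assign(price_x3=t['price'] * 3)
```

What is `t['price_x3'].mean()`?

filter rows where rep == 'Quinn':
   price    rep
0     75  Quinn
2     33  Quinn
add column price_x3 = t['price'] * 3:
   price    rep  price_x3
0     75  Quinn       225
2     33  Quinn        99

162.0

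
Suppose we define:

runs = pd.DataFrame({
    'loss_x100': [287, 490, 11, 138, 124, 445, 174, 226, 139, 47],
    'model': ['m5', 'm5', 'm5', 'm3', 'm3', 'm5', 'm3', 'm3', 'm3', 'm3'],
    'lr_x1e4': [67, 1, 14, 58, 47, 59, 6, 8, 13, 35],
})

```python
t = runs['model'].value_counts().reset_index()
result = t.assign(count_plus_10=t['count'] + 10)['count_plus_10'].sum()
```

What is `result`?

value_counts of model:
model
m3    6
m5    4
Name: count, dtype: int64
reset_index():
  model  count
0    m3      6
1    m5      4
add column count_plus_10 = t['count'] + 10:
  model  count  count_plus_10
0    m3      6             16
1    m5      4             14

30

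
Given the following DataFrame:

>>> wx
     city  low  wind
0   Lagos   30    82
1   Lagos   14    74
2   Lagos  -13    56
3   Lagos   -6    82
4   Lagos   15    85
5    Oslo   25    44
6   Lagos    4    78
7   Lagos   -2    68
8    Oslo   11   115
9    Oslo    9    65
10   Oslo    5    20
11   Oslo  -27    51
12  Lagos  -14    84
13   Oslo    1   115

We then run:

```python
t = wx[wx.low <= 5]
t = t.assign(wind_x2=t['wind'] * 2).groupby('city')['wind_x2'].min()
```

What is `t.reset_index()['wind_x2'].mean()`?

filter rows where low <= 5:
     city  low  wind
2   Lagos  -13    56
3   Lagos   -6    82
6   Lagos    4    78
7   Lagos   -2    68
10   Oslo    5    20
11   Oslo  -27    51
12  Lagos  -14    84
13   Oslo    1   115
add column wind_x2 = t['wind'] * 2:
     city  low  wind  wind_x2
2   Lagos  -13    56      112
3   Lagos   -6    82      164
6   Lagos    4    78      156
7   Lagos   -2    68      136
10   Oslo    5    20       40
11   Oslo  -27    51      102
12  Lagos  -14    84      168
13   Oslo    1   115      230
group by city, min of wind_x2:
city
Lagos    112
Oslo      40
Name: wind_x2, dtype: int64
reset_index():
    city  wind_x2
0  Lagos      112
1   Oslo       40

76.0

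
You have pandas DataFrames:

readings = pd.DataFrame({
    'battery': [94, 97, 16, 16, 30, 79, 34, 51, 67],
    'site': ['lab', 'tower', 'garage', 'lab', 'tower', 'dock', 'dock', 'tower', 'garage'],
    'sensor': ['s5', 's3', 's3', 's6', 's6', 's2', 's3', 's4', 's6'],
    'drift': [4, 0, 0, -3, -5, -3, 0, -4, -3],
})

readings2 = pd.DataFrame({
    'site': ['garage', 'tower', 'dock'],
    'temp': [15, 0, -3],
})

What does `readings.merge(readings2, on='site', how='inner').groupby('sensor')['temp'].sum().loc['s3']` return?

merge on 'site' (how='inner') → 7 rows:
   battery    site sensor  drift  temp
0       97   tower     s3      0     0
1       16  garage     s3      0    15
2       30   tower     s6     -5     0
3       79    dock     s2     -3    -3
4       34    dock     s3      0    -3
5       51   tower     s4     -4     0
6       67  garage     s6     -3    15
group by sensor, sum of temp:
sensor
s2    -3
s3    12
s4     0
s6    15
Name: temp, dtype: int64

12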